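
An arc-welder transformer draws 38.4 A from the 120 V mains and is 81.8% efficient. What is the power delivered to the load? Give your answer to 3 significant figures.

P_in = V_p I_p = 120 × 38.4 = 4608.0 W.
P_out = η P_in = 0.818 × 4608.0 = 3770 W.

P_out ≈ 3770 W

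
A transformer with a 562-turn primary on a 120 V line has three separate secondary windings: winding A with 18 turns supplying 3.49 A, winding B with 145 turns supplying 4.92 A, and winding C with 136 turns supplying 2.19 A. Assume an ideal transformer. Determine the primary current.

V_A = 120 × 18/562 = 3.8434 V; V_B = 120 × 145/562 = 30.961 V; V_C = 120 × 136/562 = 29.039 V.
P_out = V_A I_A + V_B I_B + V_C I_C = 3.8434×3.49 + 30.961×4.92 + 29.039×2.19 = 13.414 + 152.33 + 63.596 = 229.34 W.
Ideal ⇒ P_in = P_out, so I_p = P_out/V_p = 229.34/120 = 1.91 A.

I_p ≈ 1.91 A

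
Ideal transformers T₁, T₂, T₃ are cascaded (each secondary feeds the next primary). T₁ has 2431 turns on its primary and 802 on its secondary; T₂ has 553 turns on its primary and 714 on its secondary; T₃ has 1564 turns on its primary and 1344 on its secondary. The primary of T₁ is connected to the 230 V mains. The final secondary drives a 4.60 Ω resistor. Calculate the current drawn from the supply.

I_supply ≈ 6.70 A

After T₁: V = 230.00 × 802/2431 = 75.878 V.
After T₂: V = 75.878 × 714/553 = 97.969 V.
After T₃: V = 97.969 × 1344/1564 = 84.189 V.
I_load = 84.189/4.60 = 18.302 A, so P_out = 84.189 × 18.302 = 1540.8 W.
All ideal ⇒ P_in = P_out, so I_supply = 1540.8/230 = 6.70 A.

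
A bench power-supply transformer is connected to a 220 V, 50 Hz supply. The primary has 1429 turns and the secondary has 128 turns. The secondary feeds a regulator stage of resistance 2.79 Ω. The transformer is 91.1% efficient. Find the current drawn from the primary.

I_p ≈ 0.694 A

V_s = 220 × 128/1429 = 19.706 V.
I_s = V_s/R = 19.706/2.79 = 7.0631 A.
P_out = V_s I_s = 19.706 × 7.0631 = 139.19 W.
P_in = P_out/η = 139.19/0.911 = 152.78 W.
I_p = P_in/V_p = 152.78/220 = 0.694 A.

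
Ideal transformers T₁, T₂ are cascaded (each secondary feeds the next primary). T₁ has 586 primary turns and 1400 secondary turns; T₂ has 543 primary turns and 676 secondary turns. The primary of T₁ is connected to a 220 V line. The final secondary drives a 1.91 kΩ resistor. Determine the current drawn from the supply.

Secondary of T₁: V = 220.00 × 1400/586 = 525.60 V.
Secondary of T₂: V = 525.60 × 676/543 = 654.33 V.
I_load = 654.33/1910 = 0.34258 A, so P_out = 654.33 × 0.34258 = 224.16 W.
All ideal ⇒ P_in = P_out, so I_supply = 224.16/220 = 1.02 A.

I_supply ≈ 1.02 A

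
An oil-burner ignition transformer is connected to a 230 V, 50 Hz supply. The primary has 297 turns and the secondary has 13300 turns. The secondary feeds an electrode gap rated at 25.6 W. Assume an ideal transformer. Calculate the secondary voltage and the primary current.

V_s ≈ 10300 V, I_p ≈ 0.111 A

V_s = V_p × N_s/N_p = 230 × 13300/297 = 10300 V.
I_s = P/V_s = 25.6/10300 = 0.0024855 A.
I_p = I_s × N_s/N_p = 0.0024855 × 13300/297 = 0.111 A.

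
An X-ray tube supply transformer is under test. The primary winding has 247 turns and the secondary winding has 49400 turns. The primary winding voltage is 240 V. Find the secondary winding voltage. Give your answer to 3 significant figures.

V_s ≈ 48000 V

V_s/V_p = N_s/N_p, so V_s = 240 × 49400/247 = 48000 V.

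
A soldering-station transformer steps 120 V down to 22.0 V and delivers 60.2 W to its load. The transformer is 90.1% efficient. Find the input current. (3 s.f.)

P_in = P_out/η = 60.2/0.901 = 66.815 W.
I_in = P_in/V_in = 66.815/120 = 0.557 A.

I_in ≈ 0.557 A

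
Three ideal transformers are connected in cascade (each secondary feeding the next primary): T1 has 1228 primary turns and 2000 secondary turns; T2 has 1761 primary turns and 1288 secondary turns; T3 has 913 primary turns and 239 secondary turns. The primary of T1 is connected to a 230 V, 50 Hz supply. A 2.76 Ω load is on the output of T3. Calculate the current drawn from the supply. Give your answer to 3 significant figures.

I_supply ≈ 8.10 A

After T1: V = 230.00 × 2000/1228 = 374.59 V.
After T2: V = 374.59 × 1288/1761 = 273.98 V.
After T3: V = 273.98 × 239/913 = 71.720 V.
I_load = 71.720/2.76 = 25.986 A, so P_out = 71.720 × 25.986 = 1863.7 W.
All ideal ⇒ P_in = P_out, so I_supply = 1863.7/230 = 8.10 A.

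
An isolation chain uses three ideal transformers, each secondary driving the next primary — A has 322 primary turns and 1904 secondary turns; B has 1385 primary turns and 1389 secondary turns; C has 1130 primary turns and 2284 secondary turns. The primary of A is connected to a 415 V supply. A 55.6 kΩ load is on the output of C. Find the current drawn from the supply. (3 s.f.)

I_supply ≈ 1.07 A

Secondary of A: V = 415.00 × 1904/322 = 2453.9 V.
Secondary of B: V = 2453.9 × 1389/1385 = 2461.0 V.
Secondary of C: V = 2461.0 × 2284/1130 = 4974.3 V.
I_load = 4974.3/55600 = 0.089465 A, so P_out = 4974.3 × 0.089465 = 445.02 W.
All ideal ⇒ P_in = P_out, so I_supply = 445.02/415 = 1.07 A.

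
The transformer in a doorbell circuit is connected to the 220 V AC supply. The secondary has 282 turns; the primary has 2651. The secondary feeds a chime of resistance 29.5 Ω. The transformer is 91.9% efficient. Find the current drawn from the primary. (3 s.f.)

V_s = 220 × 282/2651 = 23.402 V.
I_s = V_s/R = 23.402/29.5 = 0.79330 A.
P_out = V_s I_s = 23.402 × 0.79330 = 18.565 W.
P_in = P_out/η = 18.565/0.919 = 20.202 W.
I_p = P_in/V_p = 20.202/220 = 0.0918 A.

I_p ≈ 0.0918 A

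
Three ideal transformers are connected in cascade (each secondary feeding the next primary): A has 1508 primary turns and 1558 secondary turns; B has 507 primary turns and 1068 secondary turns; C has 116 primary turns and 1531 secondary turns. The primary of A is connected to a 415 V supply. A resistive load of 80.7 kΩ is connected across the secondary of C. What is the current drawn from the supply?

After A: V = 415.00 × 1558/1508 = 428.76 V.
After B: V = 428.76 × 1068/507 = 903.19 V.
After C: V = 903.19 × 1531/116 = 11921 V.
I_load = 11921/80700 = 0.14771 A, so P_out = 11921 × 0.14771 = 1760.8 W.
All ideal ⇒ P_in = P_out, so I_supply = 1760.8/415 = 4.24 A.

I_supply ≈ 4.24 A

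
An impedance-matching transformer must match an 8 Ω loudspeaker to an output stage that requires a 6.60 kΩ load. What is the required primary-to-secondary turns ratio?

Z_p/Z_s = (N_p/N_s)², so N_p/N_s = √(6600/8) = √825 = 28.7.

N_p/N_s ≈ 28.7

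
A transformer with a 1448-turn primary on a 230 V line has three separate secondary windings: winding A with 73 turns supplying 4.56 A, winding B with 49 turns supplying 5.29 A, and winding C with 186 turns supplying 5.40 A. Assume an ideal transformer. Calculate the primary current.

V_A = 230 × 73/1448 = 11.595 V; V_B = 230 × 49/1448 = 7.7831 V; V_C = 230 × 186/1448 = 29.544 V.
P_out = V_A I_A + V_B I_B + V_C I_C = 11.595×4.56 + 7.7831×5.29 + 29.544×5.40 = 52.875 + 41.173 + 159.54 = 253.59 W.
Ideal ⇒ P_in = P_out, so I_p = P_out/V_p = 253.59/230 = 1.10 A.

I_p ≈ 1.10 A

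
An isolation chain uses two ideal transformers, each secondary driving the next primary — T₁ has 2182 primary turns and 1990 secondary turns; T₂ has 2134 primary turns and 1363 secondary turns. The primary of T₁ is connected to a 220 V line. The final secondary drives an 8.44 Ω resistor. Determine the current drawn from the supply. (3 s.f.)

After T₁: V = 220.00 × 1990/2182 = 200.64 V.
After T₂: V = 200.64 × 1363/2134 = 128.15 V.
I_load = 128.15/8.44 = 15.184 A, so P_out = 128.15 × 15.184 = 1945.8 W.
All ideal ⇒ P_in = P_out, so I_supply = 1945.8/220 = 8.84 A.

I_supply ≈ 8.84 A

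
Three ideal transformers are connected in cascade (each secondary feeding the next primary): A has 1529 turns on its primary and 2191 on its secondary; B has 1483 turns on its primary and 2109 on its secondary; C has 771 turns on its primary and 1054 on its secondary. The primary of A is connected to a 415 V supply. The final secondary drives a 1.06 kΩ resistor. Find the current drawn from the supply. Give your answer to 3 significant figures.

I_supply ≈ 3.04 A

Secondary of A: V = 415.00 × 2191/1529 = 594.68 V.
Secondary of B: V = 594.68 × 2109/1483 = 845.70 V.
Secondary of C: V = 845.70 × 1054/771 = 1156.1 V.
I_load = 1156.1/1060 = 1.0907 A, so P_out = 1156.1 × 1.0907 = 1261.0 W.
All ideal ⇒ P_in = P_out, so I_supply = 1261.0/415 = 3.04 A.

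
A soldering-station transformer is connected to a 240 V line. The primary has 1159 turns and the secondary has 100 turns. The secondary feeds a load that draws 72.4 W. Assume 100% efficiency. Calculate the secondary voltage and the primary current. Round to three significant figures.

V_s ≈ 20.7 V, I_p ≈ 0.302 A

V_s = V_p × N_s/N_p = 240 × 100/1159 = 20.708 V.
I_s = P/V_s = 72.4/20.708 = 3.4963 A.
I_p = I_s × N_s/N_p = 3.4963 × 100/1159 = 0.302 A.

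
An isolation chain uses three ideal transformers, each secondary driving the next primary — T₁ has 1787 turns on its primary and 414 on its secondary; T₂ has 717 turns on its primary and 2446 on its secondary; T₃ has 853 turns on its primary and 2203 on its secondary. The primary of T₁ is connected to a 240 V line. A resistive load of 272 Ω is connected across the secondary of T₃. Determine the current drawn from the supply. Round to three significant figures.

After T₁: V = 240.00 × 414/1787 = 55.602 V.
After T₂: V = 55.602 × 2446/717 = 189.68 V.
After T₃: V = 189.68 × 2203/853 = 489.88 V.
I_load = 489.88/272 = 1.8010 A, so P_out = 489.88 × 1.8010 = 882.29 W.
All ideal ⇒ P_in = P_out, so I_supply = 882.29/240 = 3.68 A.

I_supply ≈ 3.68 A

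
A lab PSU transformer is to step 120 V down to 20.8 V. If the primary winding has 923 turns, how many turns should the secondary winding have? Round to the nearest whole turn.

N_s/N_p = V_s/V_p, so N_s = 923 × 20.8/120 = 160.0 ≈ 160 turns.

N_s = 160 turns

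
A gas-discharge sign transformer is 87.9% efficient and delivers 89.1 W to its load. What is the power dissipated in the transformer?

P_loss ≈ 12.3 W

P_in = P_out/η = 89.1/0.879 = 101.365 W.
P_loss = P_in − P_out = 101.365 − 89.1 = 12.3 W.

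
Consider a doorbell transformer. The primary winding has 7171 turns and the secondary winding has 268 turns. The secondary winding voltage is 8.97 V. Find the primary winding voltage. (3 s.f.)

V_p/V_s = N_p/N_s, so V_p = 8.97 × 7171/268 = 240 V.

V_p ≈ 240 V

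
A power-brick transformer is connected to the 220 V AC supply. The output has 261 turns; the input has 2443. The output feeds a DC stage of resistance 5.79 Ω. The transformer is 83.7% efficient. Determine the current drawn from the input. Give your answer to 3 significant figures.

V_out = 220 × 261/2443 = 23.504 V.
I_out = V_out/R = 23.504/5.79 = 4.0594 A.
P_out = V_out I_out = 23.504 × 4.0594 = 95.412 W.
P_in = P_out/η = 95.412/0.837 = 113.99 W.
I_in = P_in/V_in = 113.99/220 = 0.518 A.

I_in ≈ 0.518 A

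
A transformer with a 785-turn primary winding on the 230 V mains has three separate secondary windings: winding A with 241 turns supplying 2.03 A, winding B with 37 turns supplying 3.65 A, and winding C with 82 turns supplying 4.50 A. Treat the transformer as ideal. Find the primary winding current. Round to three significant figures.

I_p ≈ 1.27 A

V_A = 230 × 241/785 = 70.611 V; V_B = 230 × 37/785 = 10.841 V; V_C = 230 × 82/785 = 24.025 V.
P_out = V_A I_A + V_B I_B + V_C I_C = 70.611×2.03 + 10.841×3.65 + 24.025×4.50 = 143.34 + 39.569 + 108.11 = 291.02 W.
Ideal ⇒ P_in = P_out, so I_p = P_out/V_p = 291.02/230 = 1.27 A.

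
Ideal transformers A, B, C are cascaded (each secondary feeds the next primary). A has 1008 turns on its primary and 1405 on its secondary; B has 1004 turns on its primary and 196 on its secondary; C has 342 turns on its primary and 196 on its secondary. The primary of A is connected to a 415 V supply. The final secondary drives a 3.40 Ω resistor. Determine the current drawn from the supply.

Secondary of A: V = 415.00 × 1405/1008 = 578.45 V.
Secondary of B: V = 578.45 × 196/1004 = 112.92 V.
Secondary of C: V = 112.92 × 196/342 = 64.717 V.
I_load = 64.717/3.40 = 19.034 A, so P_out = 64.717 × 19.034 = 1231.8 W.
All ideal ⇒ P_in = P_out, so I_supply = 1231.8/415 = 2.97 A.

I_supply ≈ 2.97 A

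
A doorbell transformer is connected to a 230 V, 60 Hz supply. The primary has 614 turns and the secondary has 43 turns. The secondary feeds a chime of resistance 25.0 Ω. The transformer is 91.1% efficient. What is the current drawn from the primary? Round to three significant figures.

V_s = 230 × 43/614 = 16.107 V.
I_s = V_s/R = 16.107/25.0 = 0.64430 A.
P_out = V_s I_s = 16.107 × 0.64430 = 10.378 W.
P_in = P_out/η = 10.378/0.911 = 11.392 W.
I_p = P_in/V_p = 11.392/230 = 0.0495 A.

I_p ≈ 0.0495 A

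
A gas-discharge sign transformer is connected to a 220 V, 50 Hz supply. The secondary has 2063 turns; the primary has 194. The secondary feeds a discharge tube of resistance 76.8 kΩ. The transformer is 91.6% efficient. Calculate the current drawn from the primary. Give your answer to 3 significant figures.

V_s = 220 × 2063/194 = 2339.5 V.
I_s = V_s/R = 2339.5/76800 = 0.030462 A.
P_out = V_s I_s = 2339.5 × 0.030462 = 71.265 W.
P_in = P_out/η = 71.265/0.916 = 77.801 W.
I_p = P_in/V_p = 77.801/220 = 0.354 A.

I_p ≈ 0.354 A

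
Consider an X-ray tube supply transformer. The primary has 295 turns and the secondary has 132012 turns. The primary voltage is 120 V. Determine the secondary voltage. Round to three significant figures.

V_s ≈ 53700 V

V_s/V_p = N_s/N_p, so V_s = 120 × 132012/295 = 53700 V.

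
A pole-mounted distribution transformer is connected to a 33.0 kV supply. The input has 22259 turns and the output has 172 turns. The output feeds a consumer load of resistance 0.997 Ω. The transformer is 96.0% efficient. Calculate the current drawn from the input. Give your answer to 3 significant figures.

I_in ≈ 2.06 A

V_out = 33000 × 172/22259 = 255.00 V.
I_out = V_out/R = 255.00/0.997 = 255.77 A.
P_out = V_out I_out = 255.00 × 255.77 = 65220 W.
P_in = P_out/η = 65220/0.960 = 67937 W.
I_in = P_in/V_in = 67937/33000 = 2.06 A.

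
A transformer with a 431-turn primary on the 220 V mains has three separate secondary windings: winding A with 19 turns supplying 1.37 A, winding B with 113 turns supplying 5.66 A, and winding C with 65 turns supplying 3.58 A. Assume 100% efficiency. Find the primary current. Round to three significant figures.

V_A = 220 × 19/431 = 9.6984 V; V_B = 220 × 113/431 = 57.680 V; V_C = 220 × 65/431 = 33.179 V.
P_out = V_A I_A + V_B I_B + V_C I_C = 9.6984×1.37 + 57.680×5.66 + 33.179×3.58 = 13.287 + 326.47 + 118.78 = 458.53 W.
Ideal ⇒ P_in = P_out, so I_p = P_out/V_p = 458.53/220 = 2.08 A.

I_p ≈ 2.08 A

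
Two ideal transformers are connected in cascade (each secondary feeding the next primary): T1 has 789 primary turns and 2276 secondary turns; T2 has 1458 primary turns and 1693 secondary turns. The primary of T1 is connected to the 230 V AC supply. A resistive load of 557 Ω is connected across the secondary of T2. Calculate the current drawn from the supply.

I_supply ≈ 4.63 A

Secondary of T1: V = 230.00 × 2276/789 = 663.47 V.
Secondary of T2: V = 663.47 × 1693/1458 = 770.41 V.
I_load = 770.41/557 = 1.3831 A, so P_out = 770.41 × 1.3831 = 1065.6 W.
All ideal ⇒ P_in = P_out, so I_supply = 1065.6/230 = 4.63 A.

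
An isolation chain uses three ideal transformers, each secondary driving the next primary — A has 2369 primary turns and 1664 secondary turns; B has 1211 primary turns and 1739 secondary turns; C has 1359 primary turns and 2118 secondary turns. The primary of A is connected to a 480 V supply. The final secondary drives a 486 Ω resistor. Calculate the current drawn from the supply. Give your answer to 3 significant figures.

I_supply ≈ 2.44 A

Secondary of A: V = 480.00 × 1664/2369 = 337.15 V.
Secondary of B: V = 337.15 × 1739/1211 = 484.16 V.
Secondary of C: V = 484.16 × 2118/1359 = 754.56 V.
I_load = 754.56/486 = 1.5526 A, so P_out = 754.56 × 1.5526 = 1171.5 W.
All ideal ⇒ P_in = P_out, so I_supply = 1171.5/480 = 2.44 A.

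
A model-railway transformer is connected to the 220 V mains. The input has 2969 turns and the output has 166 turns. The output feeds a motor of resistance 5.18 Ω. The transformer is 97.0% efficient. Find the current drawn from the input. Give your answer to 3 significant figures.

V_out = 220 × 166/2969 = 12.300 V.
I_out = V_out/R = 12.300/5.18 = 2.3746 A.
P_out = V_out I_out = 12.300 × 2.3746 = 29.209 W.
P_in = P_out/η = 29.209/0.970 = 30.112 W.
I_in = P_in/V_in = 30.112/220 = 0.137 A.

I_in ≈ 0.137 A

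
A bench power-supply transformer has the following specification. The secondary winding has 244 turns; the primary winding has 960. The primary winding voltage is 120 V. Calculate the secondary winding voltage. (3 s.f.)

V_s/V_p = N_s/N_p, so V_s = 120 × 244/960 = 30.5 V.

V_s ≈ 30.5 V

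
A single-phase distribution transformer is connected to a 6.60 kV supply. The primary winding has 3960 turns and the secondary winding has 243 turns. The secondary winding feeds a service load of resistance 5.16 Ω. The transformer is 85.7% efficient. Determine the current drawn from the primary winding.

V_s = 6600 × 243/3960 = 405.00 V.
I_s = V_s/R = 405.00/5.16 = 78.488 A.
P_out = V_s I_s = 405.00 × 78.488 = 31788 W.
P_in = P_out/η = 31788/0.857 = 37092 W.
I_p = P_in/V_p = 37092/6600 = 5.62 A.

I_p ≈ 5.62 A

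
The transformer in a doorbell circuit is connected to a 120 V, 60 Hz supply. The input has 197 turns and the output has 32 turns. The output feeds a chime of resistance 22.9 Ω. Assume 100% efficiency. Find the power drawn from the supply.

P ≈ 16.6 W

V_out = V_in × N_out/N_in = 120 × 32/197 = 19.492 V.
I_out = V_out/R = 19.492/22.9 = 0.85120 A.
I_in = I_out × N_out/N_in = 0.85120 × 32/197 = 0.13827 A.
P = V_in I_in = 120 × 0.13827 = 16.6 W.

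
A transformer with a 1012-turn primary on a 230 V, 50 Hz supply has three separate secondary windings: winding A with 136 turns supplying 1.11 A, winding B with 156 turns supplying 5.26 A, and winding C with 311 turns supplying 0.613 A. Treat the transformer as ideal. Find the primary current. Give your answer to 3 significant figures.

I_p ≈ 1.15 A

V_A = 230 × 136/1012 = 30.909 V; V_B = 230 × 156/1012 = 35.455 V; V_C = 230 × 311/1012 = 70.682 V.
P_out = V_A I_A + V_B I_B + V_C I_C = 30.909×1.11 + 35.455×5.26 + 70.682×0.613 = 34.309 + 186.49 + 43.328 = 264.13 W.
Ideal ⇒ P_in = P_out, so I_p = P_out/V_p = 264.13/230 = 1.15 A.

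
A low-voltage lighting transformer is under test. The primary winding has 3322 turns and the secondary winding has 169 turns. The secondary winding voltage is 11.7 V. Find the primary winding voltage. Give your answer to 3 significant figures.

V_p ≈ 230 V

V_p/V_s = N_p/N_s, so V_p = 11.7 × 3322/169 = 230 V.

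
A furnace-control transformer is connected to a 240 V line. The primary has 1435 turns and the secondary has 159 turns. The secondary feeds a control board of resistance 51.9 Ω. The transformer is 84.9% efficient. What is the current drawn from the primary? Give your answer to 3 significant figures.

I_p ≈ 0.0669 A

V_s = 240 × 159/1435 = 26.592 V.
I_s = V_s/R = 26.592/51.9 = 0.51238 A.
P_out = V_s I_s = 26.592 × 0.51238 = 13.625 W.
P_in = P_out/η = 13.625/0.849 = 16.049 W.
I_p = P_in/V_p = 16.049/240 = 0.0669 A.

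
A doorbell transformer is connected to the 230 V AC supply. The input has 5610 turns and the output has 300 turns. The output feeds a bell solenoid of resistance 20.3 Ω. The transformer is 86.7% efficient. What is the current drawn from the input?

V_out = 230 × 300/5610 = 12.299 V.
I_out = V_out/R = 12.299/20.3 = 0.60588 A.
P_out = V_out I_out = 12.299 × 0.60588 = 7.4521 W.
P_in = P_out/η = 7.4521/0.867 = 8.5952 W.
I_in = P_in/V_in = 8.5952/230 = 0.0374 A.

I_in ≈ 0.0374 A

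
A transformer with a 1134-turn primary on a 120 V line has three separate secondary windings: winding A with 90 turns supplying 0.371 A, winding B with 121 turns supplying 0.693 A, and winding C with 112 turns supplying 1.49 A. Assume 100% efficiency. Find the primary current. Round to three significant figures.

V_A = 120 × 90/1134 = 9.5238 V; V_B = 120 × 121/1134 = 12.804 V; V_C = 120 × 112/1134 = 11.852 V.
P_out = V_A I_A + V_B I_B + V_C I_C = 9.5238×0.371 + 12.804×0.693 + 11.852×1.49 = 3.5333 + 8.8733 + 17.659 = 30.066 W.
Ideal ⇒ P_in = P_out, so I_p = P_out/V_p = 30.066/120 = 0.251 A.

I_p ≈ 0.251 A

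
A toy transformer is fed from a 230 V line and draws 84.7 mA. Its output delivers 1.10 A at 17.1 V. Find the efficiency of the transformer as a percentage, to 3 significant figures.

P_in = 230 × 0.0847 = 19.4810 W.
P_out = 17.1 × 1.10 = 18.8100 W.
η = P_out/P_in = 18.8100/19.4810 = 0.966.

η ≈ 96.6%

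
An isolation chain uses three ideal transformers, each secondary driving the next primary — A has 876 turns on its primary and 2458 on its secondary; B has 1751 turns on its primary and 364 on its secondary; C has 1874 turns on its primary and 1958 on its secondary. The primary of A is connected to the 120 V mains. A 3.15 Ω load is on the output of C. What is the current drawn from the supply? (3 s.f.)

I_supply ≈ 14.1 A

Secondary of A: V = 120.00 × 2458/876 = 336.71 V.
Secondary of B: V = 336.71 × 364/1751 = 69.996 V.
Secondary of C: V = 69.996 × 1958/1874 = 73.134 V.
I_load = 73.134/3.15 = 23.217 A, so P_out = 73.134 × 23.217 = 1697.9 W.
All ideal ⇒ P_in = P_out, so I_supply = 1697.9/120 = 14.1 A.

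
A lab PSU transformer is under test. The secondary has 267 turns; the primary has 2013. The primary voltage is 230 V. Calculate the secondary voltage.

V_s/V_p = N_s/N_p, so V_s = 230 × 267/2013 = 30.5 V.

V_s ≈ 30.5 V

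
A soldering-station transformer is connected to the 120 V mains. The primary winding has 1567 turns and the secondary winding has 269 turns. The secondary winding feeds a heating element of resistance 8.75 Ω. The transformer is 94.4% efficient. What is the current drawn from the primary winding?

V_s = 120 × 269/1567 = 20.600 V.
I_s = V_s/R = 20.600/8.75 = 2.3543 A.
P_out = V_s I_s = 20.600 × 2.3543 = 48.498 W.
P_in = P_out/η = 48.498/0.944 = 51.375 W.
I_p = P_in/V_p = 51.375/120 = 0.428 A.

I_p ≈ 0.428 A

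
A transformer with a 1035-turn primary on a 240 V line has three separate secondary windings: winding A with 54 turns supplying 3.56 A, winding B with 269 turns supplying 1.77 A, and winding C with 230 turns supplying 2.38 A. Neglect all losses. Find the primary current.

I_p ≈ 1.17 A

V_A = 240 × 54/1035 = 12.522 V; V_B = 240 × 269/1035 = 62.377 V; V_C = 240 × 230/1035 = 53.333 V.
P_out = V_A I_A + V_B I_B + V_C I_C = 12.522×3.56 + 62.377×1.77 + 53.333×2.38 = 44.577 + 110.41 + 126.93 = 281.92 W.
Ideal ⇒ P_in = P_out, so I_p = P_out/V_p = 281.92/240 = 1.17 A.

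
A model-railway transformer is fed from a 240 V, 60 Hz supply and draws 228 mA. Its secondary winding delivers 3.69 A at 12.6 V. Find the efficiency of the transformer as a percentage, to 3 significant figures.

η ≈ 85.0%

P_in = 240 × 0.228 = 54.7200 W.
P_out = 12.6 × 3.69 = 46.4940 W.
η = P_out/P_in = 46.4940/54.7200 = 0.850.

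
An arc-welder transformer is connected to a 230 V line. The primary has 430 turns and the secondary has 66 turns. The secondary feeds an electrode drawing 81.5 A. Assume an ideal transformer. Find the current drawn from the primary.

For an ideal transformer I_p N_p = I_s N_s, so I_p = 81.5 × 66/430 = 12.5 A.

I_p ≈ 12.5 A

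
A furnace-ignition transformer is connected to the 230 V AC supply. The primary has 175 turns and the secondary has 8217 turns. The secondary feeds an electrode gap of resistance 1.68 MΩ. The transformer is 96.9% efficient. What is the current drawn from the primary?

I_p ≈ 0.311 A

V_s = 230 × 8217/175 = 10799 V.
I_s = V_s/R = 10799/(1.68×10^6) = 0.0064283 A.
P_out = V_s I_s = 10799 × 0.0064283 = 69.422 W.
P_in = P_out/η = 69.422/0.969 = 71.643 W.
I_p = P_in/V_p = 71.643/230 = 0.311 A.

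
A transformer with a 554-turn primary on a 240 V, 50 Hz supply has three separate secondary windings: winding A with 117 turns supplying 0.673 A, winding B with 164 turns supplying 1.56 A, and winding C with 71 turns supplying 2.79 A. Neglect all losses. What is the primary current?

I_p ≈ 0.962 A

V_A = 240 × 117/554 = 50.686 V; V_B = 240 × 164/554 = 71.047 V; V_C = 240 × 71/554 = 30.758 V.
P_out = V_A I_A + V_B I_B + V_C I_C = 50.686×0.673 + 71.047×1.56 + 30.758×2.79 = 34.112 + 110.83 + 85.815 = 230.76 W.
Ideal ⇒ P_in = P_out, so I_p = P_out/V_p = 230.76/240 = 0.962 A.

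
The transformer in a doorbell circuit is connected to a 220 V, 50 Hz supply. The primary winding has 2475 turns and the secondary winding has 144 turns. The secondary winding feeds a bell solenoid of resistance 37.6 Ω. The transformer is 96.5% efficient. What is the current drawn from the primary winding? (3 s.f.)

I_p ≈ 0.0205 A

V_s = 220 × 144/2475 = 12.800 V.
I_s = V_s/R = 12.800/37.6 = 0.34043 A.
P_out = V_s I_s = 12.800 × 0.34043 = 4.3574 W.
P_in = P_out/η = 4.3574/0.965 = 4.5155 W.
I_p = P_in/V_p = 4.5155/220 = 0.0205 A.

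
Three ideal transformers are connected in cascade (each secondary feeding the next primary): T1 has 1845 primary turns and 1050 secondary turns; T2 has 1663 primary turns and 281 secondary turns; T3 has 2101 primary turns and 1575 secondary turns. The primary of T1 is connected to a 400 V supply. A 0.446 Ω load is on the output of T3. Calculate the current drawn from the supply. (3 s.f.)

After T1: V = 400.00 × 1050/1845 = 227.64 V.
After T2: V = 227.64 × 281/1663 = 38.465 V.
After T3: V = 38.465 × 1575/2101 = 28.835 V.
I_load = 28.835/0.446 = 64.653 A, so P_out = 28.835 × 64.653 = 1864.3 W.
All ideal ⇒ P_in = P_out, so I_supply = 1864.3/400 = 4.66 A.

I_supply ≈ 4.66 A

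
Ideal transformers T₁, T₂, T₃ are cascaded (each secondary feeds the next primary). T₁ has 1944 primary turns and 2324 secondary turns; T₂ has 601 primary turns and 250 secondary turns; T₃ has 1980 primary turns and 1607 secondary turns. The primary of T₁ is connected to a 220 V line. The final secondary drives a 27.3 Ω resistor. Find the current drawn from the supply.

Secondary of T₁: V = 220.00 × 2324/1944 = 263.00 V.
Secondary of T₂: V = 263.00 × 250/601 = 109.40 V.
Secondary of T₃: V = 109.40 × 1607/1980 = 88.793 V.
I_load = 88.793/27.3 = 3.2525 A, so P_out = 88.793 × 3.2525 = 288.80 W.
All ideal ⇒ P_in = P_out, so I_supply = 288.80/220 = 1.31 A.

I_supply ≈ 1.31 A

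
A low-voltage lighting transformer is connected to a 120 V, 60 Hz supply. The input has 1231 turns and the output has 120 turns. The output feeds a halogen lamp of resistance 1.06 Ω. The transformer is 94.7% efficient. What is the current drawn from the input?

I_in ≈ 1.14 A

V_out = 120 × 120/1231 = 11.698 V.
I_out = V_out/R = 11.698/1.06 = 11.036 A.
P_out = V_out I_out = 11.698 × 11.036 = 129.09 W.
P_in = P_out/η = 129.09/0.947 = 136.32 W.
I_in = P_in/V_in = 136.32/120 = 1.14 A.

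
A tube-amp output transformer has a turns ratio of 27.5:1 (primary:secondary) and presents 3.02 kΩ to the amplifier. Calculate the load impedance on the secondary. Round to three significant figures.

Z_s = Z_p/(N_p/N_s)² = 3020/27.5² = 3.99 Ω.

Z_s ≈ 3.99 Ω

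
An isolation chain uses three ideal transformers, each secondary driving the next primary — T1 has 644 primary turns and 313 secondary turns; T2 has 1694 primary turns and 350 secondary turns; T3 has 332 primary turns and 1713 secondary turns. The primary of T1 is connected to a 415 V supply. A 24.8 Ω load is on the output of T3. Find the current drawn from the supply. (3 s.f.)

Secondary of T1: V = 415.00 × 313/644 = 201.70 V.
Secondary of T2: V = 201.70 × 350/1694 = 41.674 V.
Secondary of T3: V = 41.674 × 1713/332 = 215.02 V.
I_load = 215.02/24.8 = 8.6702 A, so P_out = 215.02 × 8.6702 = 1864.3 W.
All ideal ⇒ P_in = P_out, so I_supply = 1864.3/415 = 4.49 A.

I_supply ≈ 4.49 A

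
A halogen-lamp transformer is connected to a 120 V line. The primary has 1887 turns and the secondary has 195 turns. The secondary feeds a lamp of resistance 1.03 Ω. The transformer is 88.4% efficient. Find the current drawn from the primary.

I_p ≈ 1.41 A

V_s = 120 × 195/1887 = 12.401 V.
I_s = V_s/R = 12.401/1.03 = 12.039 A.
P_out = V_s I_s = 12.401 × 12.039 = 149.30 W.
P_in = P_out/η = 149.30/0.884 = 168.89 W.
I_p = P_in/V_p = 168.89/120 = 1.41 A.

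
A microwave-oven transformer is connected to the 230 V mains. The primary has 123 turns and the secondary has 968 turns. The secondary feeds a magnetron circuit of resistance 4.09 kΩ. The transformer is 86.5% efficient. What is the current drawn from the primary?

V_s = 230 × 968/123 = 1810.1 V.
I_s = V_s/R = 1810.1/4090 = 0.44256 A.
P_out = V_s I_s = 1810.1 × 0.44256 = 801.07 W.
P_in = P_out/η = 801.07/0.865 = 926.10 W.
I_p = P_in/V_p = 926.10/230 = 4.03 A.

I_p ≈ 4.03 A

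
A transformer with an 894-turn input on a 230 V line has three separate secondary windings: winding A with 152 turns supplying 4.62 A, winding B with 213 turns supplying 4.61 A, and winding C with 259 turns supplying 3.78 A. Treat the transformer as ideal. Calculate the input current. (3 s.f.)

V_A = 230 × 152/894 = 39.105 V; V_B = 230 × 213/894 = 54.799 V; V_C = 230 × 259/894 = 66.633 V.
P_out = V_A I_A + V_B I_B + V_C I_C = 39.105×4.62 + 54.799×4.61 + 66.633×3.78 = 180.67 + 252.62 + 251.87 = 685.16 W.
Ideal ⇒ P_in = P_out, so I_in = P_out/V_in = 685.16/230 = 2.98 A.

I_in ≈ 2.98 A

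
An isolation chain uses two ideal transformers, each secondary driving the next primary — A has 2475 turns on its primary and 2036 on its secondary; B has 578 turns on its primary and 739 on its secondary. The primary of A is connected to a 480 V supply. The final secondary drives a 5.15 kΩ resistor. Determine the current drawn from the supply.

I_supply ≈ 0.103 A

After A: V = 480.00 × 2036/2475 = 394.86 V.
After B: V = 394.86 × 739/578 = 504.85 V.
I_load = 504.85/5150 = 0.098029 A, so P_out = 504.85 × 0.098029 = 49.490 W.
All ideal ⇒ P_in = P_out, so I_supply = 49.490/480 = 0.103 A.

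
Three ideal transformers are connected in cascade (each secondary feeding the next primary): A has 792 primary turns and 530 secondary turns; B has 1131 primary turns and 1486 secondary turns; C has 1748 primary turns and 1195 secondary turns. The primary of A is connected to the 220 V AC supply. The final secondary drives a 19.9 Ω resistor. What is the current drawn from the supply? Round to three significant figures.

I_supply ≈ 3.99 A

After A: V = 220.00 × 530/792 = 147.22 V.
After B: V = 147.22 × 1486/1131 = 193.43 V.
After C: V = 193.43 × 1195/1748 = 132.24 V.
I_load = 132.24/19.9 = 6.6451 A, so P_out = 132.24 × 6.6451 = 878.74 W.
All ideal ⇒ P_in = P_out, so I_supply = 878.74/220 = 3.99 A.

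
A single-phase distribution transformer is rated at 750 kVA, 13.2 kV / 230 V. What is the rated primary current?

I_p = S/V_p = 750000/13200 = 56.8 A.

I_p ≈ 56.8 A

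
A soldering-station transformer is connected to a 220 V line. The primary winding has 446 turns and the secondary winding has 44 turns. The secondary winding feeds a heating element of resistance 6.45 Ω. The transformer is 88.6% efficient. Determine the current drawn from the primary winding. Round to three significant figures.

I_p ≈ 0.375 A

V_s = 220 × 44/446 = 21.704 V.
I_s = V_s/R = 21.704/6.45 = 3.3650 A.
P_out = V_s I_s = 21.704 × 3.3650 = 73.033 W.
P_in = P_out/η = 73.033/0.886 = 82.430 W.
I_p = P_in/V_p = 82.430/220 = 0.375 A.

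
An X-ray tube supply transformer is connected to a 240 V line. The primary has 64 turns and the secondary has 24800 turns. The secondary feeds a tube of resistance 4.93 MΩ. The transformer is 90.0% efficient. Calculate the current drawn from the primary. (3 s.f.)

V_s = 240 × 24800/64 = 93000 V.
I_s = V_s/R = 93000/(4.93×10^6) = 0.018864 A.
P_out = V_s I_s = 93000 × 0.018864 = 1754.4 W.
P_in = P_out/η = 1754.4/0.900 = 1949.3 W.
I_p = P_in/V_p = 1949.3/240 = 8.12 A.

I_p ≈ 8.12 A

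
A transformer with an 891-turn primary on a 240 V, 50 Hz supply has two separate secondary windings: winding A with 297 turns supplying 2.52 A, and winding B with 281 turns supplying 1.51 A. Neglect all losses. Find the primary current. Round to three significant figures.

I_p ≈ 1.32 A

V_A = 240 × 297/891 = 80.000 V; V_B = 240 × 281/891 = 75.690 V.
P_out = V_A I_A + V_B I_B = 80.000×2.52 + 75.690×1.51 = 201.60 + 114.29 = 315.89 W.
Ideal ⇒ P_in = P_out, so I_p = P_out/V_p = 315.89/240 = 1.32 A.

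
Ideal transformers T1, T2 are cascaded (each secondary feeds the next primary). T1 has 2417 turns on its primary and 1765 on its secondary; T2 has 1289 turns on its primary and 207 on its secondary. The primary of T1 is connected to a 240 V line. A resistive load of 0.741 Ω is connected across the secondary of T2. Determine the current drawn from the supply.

I_supply ≈ 4.45 A

After T1: V = 240.00 × 1765/2417 = 175.26 V.
After T2: V = 175.26 × 207/1289 = 28.145 V.
I_load = 28.145/0.741 = 37.982 A, so P_out = 28.145 × 37.982 = 1069.0 W.
All ideal ⇒ P_in = P_out, so I_supply = 1069.0/240 = 4.45 A.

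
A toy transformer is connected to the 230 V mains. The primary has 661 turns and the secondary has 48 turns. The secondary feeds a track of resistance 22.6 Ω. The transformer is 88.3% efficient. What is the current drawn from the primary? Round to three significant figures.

V_s = 230 × 48/661 = 16.702 V.
I_s = V_s/R = 16.702/22.6 = 0.73903 A.
P_out = V_s I_s = 16.702 × 0.73903 = 12.343 W.
P_in = P_out/η = 12.343/0.883 = 13.979 W.
I_p = P_in/V_p = 13.979/230 = 0.0608 A.

I_p ≈ 0.0608 A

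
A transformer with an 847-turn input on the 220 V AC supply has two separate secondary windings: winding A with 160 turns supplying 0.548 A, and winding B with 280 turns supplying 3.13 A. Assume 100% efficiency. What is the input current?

V_A = 220 × 160/847 = 41.558 V; V_B = 220 × 280/847 = 72.727 V.
P_out = V_A I_A + V_B I_B = 41.558×0.548 + 72.727×3.13 = 22.774 + 227.64 = 250.41 W.
Ideal ⇒ P_in = P_out, so I_in = P_out/V_in = 250.41/220 = 1.14 A.

I_in ≈ 1.14 A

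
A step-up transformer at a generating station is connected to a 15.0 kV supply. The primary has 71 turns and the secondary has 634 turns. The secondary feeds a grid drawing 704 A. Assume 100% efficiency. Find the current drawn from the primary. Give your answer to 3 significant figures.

I_p ≈ 6290 A

For an ideal transformer I_p N_p = I_s N_s, so I_p = 704 × 634/71 = 6290 A.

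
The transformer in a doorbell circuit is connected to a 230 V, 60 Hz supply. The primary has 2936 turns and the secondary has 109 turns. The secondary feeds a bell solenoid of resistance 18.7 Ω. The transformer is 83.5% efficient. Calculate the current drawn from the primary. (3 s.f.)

I_p ≈ 0.0203 A

V_s = 230 × 109/2936 = 8.5388 V.
I_s = V_s/R = 8.5388/18.7 = 0.45662 A.
P_out = V_s I_s = 8.5388 × 0.45662 = 3.8990 W.
P_in = P_out/η = 3.8990/0.835 = 4.6695 W.
I_p = P_in/V_p = 4.6695/230 = 0.0203 A.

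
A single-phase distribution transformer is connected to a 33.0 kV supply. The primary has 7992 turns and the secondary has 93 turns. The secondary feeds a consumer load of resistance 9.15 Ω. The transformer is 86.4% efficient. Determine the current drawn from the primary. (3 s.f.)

I_p ≈ 0.565 A

V_s = 33000 × 93/7992 = 384.01 V.
I_s = V_s/R = 384.01/9.15 = 41.968 A.
P_out = V_s I_s = 384.01 × 41.968 = 16116 W.
P_in = P_out/η = 16116/0.864 = 18653 W.
I_p = P_in/V_p = 18653/33000 = 0.565 A.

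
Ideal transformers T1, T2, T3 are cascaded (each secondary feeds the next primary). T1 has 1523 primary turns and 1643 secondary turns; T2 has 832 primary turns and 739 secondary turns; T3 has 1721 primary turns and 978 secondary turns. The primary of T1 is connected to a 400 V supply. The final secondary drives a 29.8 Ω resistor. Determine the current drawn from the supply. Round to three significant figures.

I_supply ≈ 3.98 A

Secondary of T1: V = 400.00 × 1643/1523 = 431.52 V.
Secondary of T2: V = 431.52 × 739/832 = 383.28 V.
Secondary of T3: V = 383.28 × 978/1721 = 217.81 V.
I_load = 217.81/29.8 = 7.3090 A, so P_out = 217.81 × 7.3090 = 1592.0 W.
All ideal ⇒ P_in = P_out, so I_supply = 1592.0/400 = 3.98 A.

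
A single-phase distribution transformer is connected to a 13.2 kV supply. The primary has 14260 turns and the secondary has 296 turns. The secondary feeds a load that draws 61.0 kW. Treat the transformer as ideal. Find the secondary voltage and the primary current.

V_s ≈ 274 V, I_p ≈ 4.62 A

V_s = V_p × N_s/N_p = 13200 × 296/14260 = 274.00 V.
I_s = P/V_s = 61000/274.00 = 222.63 A.
I_p = I_s × N_s/N_p = 222.63 × 296/14260 = 4.62 A.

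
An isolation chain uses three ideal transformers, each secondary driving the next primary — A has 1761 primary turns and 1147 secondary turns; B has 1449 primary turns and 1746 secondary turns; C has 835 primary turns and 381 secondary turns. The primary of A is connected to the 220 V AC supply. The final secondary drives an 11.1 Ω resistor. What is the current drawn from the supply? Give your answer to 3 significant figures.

I_supply ≈ 2.54 A

Secondary of A: V = 220.00 × 1147/1761 = 143.29 V.
Secondary of B: V = 143.29 × 1746/1449 = 172.66 V.
Secondary of C: V = 172.66 × 381/835 = 78.785 V.
I_load = 78.785/11.1 = 7.0977 A, so P_out = 78.785 × 7.0977 = 559.19 W.
All ideal ⇒ P_in = P_out, so I_supply = 559.19/220 = 2.54 A.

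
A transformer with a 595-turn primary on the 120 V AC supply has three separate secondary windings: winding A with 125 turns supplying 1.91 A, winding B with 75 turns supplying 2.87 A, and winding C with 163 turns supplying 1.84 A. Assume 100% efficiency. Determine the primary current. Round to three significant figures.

I_p ≈ 1.27 A

V_A = 120 × 125/595 = 25.210 V; V_B = 120 × 75/595 = 15.126 V; V_C = 120 × 163/595 = 32.874 V.
P_out = V_A I_A + V_B I_B + V_C I_C = 25.210×1.91 + 15.126×2.87 + 32.874×1.84 = 48.151 + 43.412 + 60.488 = 152.05 W.
Ideal ⇒ P_in = P_out, so I_p = P_out/V_p = 152.05/120 = 1.27 A.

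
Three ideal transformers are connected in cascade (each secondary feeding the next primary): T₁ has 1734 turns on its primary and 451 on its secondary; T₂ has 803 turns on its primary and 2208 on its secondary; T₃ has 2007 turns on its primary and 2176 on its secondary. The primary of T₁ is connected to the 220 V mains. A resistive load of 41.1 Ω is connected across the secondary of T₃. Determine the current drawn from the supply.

After T₁: V = 220.00 × 451/1734 = 57.220 V.
After T₂: V = 57.220 × 2208/803 = 157.34 V.
After T₃: V = 157.34 × 2176/2007 = 170.59 V.
I_load = 170.59/41.1 = 4.1505 A, so P_out = 170.59 × 4.1505 = 708.02 W.
All ideal ⇒ P_in = P_out, so I_supply = 708.02/220 = 3.22 A.

I_supply ≈ 3.22 A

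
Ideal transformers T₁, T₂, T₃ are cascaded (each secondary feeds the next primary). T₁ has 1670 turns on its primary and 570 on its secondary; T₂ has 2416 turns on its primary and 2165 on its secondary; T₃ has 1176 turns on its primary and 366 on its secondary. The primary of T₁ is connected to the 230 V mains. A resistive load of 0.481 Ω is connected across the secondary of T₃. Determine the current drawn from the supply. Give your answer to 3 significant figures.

After T₁: V = 230.00 × 570/1670 = 78.503 V.
After T₂: V = 78.503 × 2165/2416 = 70.347 V.
After T₃: V = 70.347 × 366/1176 = 21.894 V.
I_load = 21.894/0.481 = 45.517 A, so P_out = 21.894 × 45.517 = 996.54 W.
All ideal ⇒ P_in = P_out, so I_supply = 996.54/230 = 4.33 A.

I_supply ≈ 4.33 A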